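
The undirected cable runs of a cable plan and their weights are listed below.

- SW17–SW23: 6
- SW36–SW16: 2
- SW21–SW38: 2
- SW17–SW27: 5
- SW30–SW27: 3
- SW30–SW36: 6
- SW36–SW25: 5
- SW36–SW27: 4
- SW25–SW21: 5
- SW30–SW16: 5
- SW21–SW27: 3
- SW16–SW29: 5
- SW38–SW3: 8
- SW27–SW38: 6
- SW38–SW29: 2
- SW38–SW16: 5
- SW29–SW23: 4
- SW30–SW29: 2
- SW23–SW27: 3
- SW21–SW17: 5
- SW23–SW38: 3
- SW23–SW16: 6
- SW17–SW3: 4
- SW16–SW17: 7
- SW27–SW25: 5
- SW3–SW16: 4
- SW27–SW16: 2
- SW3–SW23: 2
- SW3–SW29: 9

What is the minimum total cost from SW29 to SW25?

Compare a few routes:
SW29–SW38–SW21–SW25: 2+2+5 = 9
SW29–SW30–SW27–SW25: 2+3+5 = 10
SW29–SW38–SW21–SW27–SW25: 2+2+3+5 = 12
The minimum is 9 via SW29–SW38–SW21–SW25.

9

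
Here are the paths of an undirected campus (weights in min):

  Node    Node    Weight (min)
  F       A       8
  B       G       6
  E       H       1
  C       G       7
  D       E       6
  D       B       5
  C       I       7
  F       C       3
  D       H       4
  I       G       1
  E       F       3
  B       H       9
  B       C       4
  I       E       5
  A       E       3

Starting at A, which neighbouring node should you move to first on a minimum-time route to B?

Candidate routes:
A–F–C–B: 8+3+4 = 15
A–E–H–B: 3+1+9 = 13
A–E–D–B: 3+6+5 = 14
Cheapest is A–E–H–B at 13 min.
So from A the first move is to E.

E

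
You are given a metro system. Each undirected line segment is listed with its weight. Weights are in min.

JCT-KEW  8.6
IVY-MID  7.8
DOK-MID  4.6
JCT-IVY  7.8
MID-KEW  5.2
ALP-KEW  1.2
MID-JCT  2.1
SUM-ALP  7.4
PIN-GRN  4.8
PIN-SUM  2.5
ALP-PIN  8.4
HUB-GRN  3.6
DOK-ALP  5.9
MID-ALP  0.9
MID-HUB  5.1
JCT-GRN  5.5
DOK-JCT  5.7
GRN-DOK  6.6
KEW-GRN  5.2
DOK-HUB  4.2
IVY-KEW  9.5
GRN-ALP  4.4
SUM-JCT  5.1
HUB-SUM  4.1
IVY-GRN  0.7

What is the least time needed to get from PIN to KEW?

Running Dijkstra from PIN:
PIN: 0
SUM: 2.5  (via PIN)
GRN: 4.8  (via PIN)
IVY: 5.5  (via GRN)
HUB: 6.6  (via SUM)
JCT: 7.6  (via SUM)
ALP: 8.4  (via PIN)
MID: 9.3  (via ALP)
KEW: 9.6  (via ALP)
Shortest route: PIN → ALP → KEW = 9.6 min.

9.6 min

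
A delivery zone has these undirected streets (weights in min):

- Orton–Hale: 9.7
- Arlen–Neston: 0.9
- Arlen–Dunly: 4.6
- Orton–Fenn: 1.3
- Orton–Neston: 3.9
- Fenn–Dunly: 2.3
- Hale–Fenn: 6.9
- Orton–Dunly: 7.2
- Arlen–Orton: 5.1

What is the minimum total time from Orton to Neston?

Compare a few routes:
Orton → Neston: 3.9 = 3.9
Orton → Fenn → Dunly → Arlen → Neston: 1.3+2.3+4.6+0.9 = 9.1
Orton → Arlen → Neston: 5.1+0.9 = 6
The minimum is 3.9 min via Orton → Neston.

3.9 min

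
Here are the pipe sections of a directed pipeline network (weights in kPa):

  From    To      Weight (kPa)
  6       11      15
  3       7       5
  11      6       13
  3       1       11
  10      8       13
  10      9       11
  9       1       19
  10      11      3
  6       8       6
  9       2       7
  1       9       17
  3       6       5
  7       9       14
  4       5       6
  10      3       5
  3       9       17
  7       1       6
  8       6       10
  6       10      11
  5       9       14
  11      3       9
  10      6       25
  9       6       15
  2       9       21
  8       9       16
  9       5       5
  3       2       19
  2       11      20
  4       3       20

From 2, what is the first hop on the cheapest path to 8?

Compare a few routes:
2 → 9 → 6 → 8: 21+15+6 = 42
2 → 11 → 6 → 8: 20+13+6 = 39
2 → 11 → 3 → 6 → 8: 20+9+5+6 = 40
2 → 11 → 6 → 10 → 8: 20+13+11+13 = 57
Cheapest is 2 → 11 → 6 → 8 at 39 kPa.
So from 2 the first move is to 11.

11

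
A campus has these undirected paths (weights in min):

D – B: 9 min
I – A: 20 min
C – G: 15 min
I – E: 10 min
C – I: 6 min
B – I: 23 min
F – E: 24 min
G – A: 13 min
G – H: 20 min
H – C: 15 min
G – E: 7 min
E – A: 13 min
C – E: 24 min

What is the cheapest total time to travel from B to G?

40 min

Settle nodes by increasing distance from B:
B: 0
D: 9  (via B)
I: 23  (via B)
C: 29  (via I)
E: 33  (via I)
G: 40  (via E)
Shortest route: B–I–E–G = 40 min.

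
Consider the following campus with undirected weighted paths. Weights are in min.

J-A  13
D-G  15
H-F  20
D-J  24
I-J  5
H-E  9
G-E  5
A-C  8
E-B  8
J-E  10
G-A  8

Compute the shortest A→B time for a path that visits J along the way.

31 min

Best A to J: A → J costing 13
Best J to B: J → E → B costing 18
Total via J: 13 + 18 = 31 min.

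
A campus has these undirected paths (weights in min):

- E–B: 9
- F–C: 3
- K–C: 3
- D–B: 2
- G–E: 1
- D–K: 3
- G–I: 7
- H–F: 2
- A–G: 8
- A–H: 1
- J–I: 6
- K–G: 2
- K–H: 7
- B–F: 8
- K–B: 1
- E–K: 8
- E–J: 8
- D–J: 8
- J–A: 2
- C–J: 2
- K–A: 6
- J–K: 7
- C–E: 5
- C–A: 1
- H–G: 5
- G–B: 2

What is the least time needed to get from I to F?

11 min

Candidate routes:
I–J–C–A–H–F: 6+2+1+1+2 = 12
I–J–A–C–F: 6+2+1+3 = 12
I–J–C–F: 6+2+3 = 11
The minimum is 11 min via I–J–C–F.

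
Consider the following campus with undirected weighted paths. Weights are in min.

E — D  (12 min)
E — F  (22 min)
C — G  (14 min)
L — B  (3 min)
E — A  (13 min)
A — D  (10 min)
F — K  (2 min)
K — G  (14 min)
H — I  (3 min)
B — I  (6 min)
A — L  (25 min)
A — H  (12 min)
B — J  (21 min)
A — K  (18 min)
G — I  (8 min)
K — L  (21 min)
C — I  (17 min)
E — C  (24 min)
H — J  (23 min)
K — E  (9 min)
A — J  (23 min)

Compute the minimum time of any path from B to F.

26 min

Enumerating some paths:
B → L → K → F: 3+21+2 = 26
B → I → G → K → F: 6+8+14+2 = 30
The minimum is 26 min via B → L → K → F.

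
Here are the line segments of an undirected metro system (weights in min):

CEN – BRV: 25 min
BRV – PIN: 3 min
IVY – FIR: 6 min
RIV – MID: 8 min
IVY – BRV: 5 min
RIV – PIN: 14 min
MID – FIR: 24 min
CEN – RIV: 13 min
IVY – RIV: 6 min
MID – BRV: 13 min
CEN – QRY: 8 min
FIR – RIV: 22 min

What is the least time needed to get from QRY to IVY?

Enumerating some paths:
QRY → CEN → BRV → IVY: 8+25+5 = 38
QRY → CEN → RIV → IVY: 8+13+6 = 27
Cheapest is QRY → CEN → RIV → IVY at 27 min.

27 min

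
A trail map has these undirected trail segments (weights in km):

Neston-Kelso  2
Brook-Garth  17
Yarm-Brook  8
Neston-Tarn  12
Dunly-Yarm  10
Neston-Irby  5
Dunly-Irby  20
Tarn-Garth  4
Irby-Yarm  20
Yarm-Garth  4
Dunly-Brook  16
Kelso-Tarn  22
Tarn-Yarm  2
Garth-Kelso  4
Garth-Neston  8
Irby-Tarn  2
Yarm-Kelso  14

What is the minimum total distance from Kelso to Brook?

Enumerating some paths:
Kelso → Garth → Tarn → Yarm → Brook: 4+4+2+8 = 18
Kelso → Garth → Yarm → Brook: 4+4+8 = 16
Cheapest is Kelso → Garth → Yarm → Brook at 16 km.

16 km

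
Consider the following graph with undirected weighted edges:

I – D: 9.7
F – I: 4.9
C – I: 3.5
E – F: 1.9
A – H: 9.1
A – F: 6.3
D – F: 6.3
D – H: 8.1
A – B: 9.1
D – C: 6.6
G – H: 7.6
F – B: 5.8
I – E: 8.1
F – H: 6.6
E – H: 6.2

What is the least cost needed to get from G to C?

Shortest distances from G:
G: 0
H: 7.6  (via G)
E: 13.8  (via H)
F: 14.2  (via H)
D: 15.7  (via H)
A: 16.7  (via H)
I: 19.1  (via F)
B: 20  (via F)
C: 22.3  (via D)
Shortest route: G → H → D → C = 22.3.

22.3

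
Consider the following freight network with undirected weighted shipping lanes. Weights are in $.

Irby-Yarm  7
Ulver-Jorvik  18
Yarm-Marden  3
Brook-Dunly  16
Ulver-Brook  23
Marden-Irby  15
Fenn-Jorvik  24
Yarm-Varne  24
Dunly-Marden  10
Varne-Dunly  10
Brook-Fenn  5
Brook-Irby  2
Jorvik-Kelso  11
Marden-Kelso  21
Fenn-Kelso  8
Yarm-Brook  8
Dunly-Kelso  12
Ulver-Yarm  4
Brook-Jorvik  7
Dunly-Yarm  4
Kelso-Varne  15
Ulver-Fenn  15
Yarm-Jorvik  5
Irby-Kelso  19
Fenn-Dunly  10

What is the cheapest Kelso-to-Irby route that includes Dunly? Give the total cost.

Shortest Kelso→Dunly: Kelso–Dunly = 12
Shortest Dunly→Irby: Dunly–Yarm–Irby = 11
Total via Dunly: 12 + 11 = $23.

$23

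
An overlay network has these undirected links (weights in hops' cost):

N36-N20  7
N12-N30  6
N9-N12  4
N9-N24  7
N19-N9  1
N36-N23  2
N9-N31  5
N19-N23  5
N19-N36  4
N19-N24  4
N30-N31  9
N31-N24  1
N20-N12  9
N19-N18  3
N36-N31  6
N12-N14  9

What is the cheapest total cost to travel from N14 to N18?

17 hops' cost

Candidate routes:
N14–N12–N9–N19–N18: 9+4+1+3 = 17
N14–N12–N9–N31–N24–N19–N18: 9+4+5+1+4+3 = 26
Cheapest is N14–N12–N9–N19–N18 at 17 hops' cost.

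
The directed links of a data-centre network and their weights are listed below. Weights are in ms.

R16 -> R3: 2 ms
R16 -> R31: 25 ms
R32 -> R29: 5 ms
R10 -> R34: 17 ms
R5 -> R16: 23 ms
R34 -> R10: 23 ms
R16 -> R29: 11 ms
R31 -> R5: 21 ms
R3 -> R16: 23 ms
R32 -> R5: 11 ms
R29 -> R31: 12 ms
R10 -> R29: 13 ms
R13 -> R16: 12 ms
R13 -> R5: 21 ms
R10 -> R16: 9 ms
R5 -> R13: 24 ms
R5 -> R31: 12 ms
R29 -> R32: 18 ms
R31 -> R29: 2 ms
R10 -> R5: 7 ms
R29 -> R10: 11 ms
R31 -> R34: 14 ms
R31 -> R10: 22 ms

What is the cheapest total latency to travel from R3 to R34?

Compare a few routes:
R3 → R16 → R29 → R31 → R34: 23+11+12+14 = 60
R3 → R16 → R31 → R34: 23+25+14 = 62
Cheapest is R3 → R16 → R29 → R31 → R34 at 60 ms.

60 ms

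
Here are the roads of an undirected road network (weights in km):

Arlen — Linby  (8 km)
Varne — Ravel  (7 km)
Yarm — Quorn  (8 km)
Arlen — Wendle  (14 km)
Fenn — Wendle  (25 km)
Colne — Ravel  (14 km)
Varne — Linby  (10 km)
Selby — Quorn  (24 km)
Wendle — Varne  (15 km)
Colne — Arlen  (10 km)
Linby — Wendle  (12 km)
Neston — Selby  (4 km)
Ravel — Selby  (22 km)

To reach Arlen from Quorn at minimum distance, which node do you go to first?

Candidate routes:
Quorn - Selby - Ravel - Varne - Wendle - Arlen: 24+22+7+15+14 = 82
Quorn - Selby - Ravel - Colne - Arlen: 24+22+14+10 = 70
Quorn - Selby - Ravel - Varne - Linby - Arlen: 24+22+7+10+8 = 71
The minimum is 70 km via Quorn - Selby - Ravel - Colne - Arlen.
So from Quorn the first move is to Selby.

Selby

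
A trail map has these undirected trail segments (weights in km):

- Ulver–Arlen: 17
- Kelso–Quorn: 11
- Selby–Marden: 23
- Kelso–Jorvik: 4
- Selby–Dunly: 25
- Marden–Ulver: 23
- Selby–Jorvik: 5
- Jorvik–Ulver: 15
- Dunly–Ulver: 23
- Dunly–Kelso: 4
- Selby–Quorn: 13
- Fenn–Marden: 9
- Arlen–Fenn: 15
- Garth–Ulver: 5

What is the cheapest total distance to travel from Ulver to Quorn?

30 km

Compare a few routes:
Ulver → Jorvik → Kelso → Quorn: 15+4+11 = 30
Ulver → Jorvik → Selby → Quorn: 15+5+13 = 33
Ulver → Dunly → Kelso → Quorn: 23+4+11 = 38
Ulver → Dunly → Kelso → Jorvik → Selby → Quorn: 23+4+4+5+13 = 49
The minimum is 30 km via Ulver → Jorvik → Kelso → Quorn.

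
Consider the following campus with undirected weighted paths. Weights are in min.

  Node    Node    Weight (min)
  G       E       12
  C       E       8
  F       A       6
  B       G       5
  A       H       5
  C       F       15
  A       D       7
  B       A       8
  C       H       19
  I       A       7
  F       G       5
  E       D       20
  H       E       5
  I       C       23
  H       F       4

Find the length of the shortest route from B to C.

Settle nodes by increasing distance from B:
B: 0
G: 5  (via B)
A: 8  (via B)
F: 10  (via G)
H: 13  (via A)
D: 15  (via A)
I: 15  (via A)
E: 17  (via G)
C: 25  (via F)
Shortest route: B–G–F–C = 25 min.

25 min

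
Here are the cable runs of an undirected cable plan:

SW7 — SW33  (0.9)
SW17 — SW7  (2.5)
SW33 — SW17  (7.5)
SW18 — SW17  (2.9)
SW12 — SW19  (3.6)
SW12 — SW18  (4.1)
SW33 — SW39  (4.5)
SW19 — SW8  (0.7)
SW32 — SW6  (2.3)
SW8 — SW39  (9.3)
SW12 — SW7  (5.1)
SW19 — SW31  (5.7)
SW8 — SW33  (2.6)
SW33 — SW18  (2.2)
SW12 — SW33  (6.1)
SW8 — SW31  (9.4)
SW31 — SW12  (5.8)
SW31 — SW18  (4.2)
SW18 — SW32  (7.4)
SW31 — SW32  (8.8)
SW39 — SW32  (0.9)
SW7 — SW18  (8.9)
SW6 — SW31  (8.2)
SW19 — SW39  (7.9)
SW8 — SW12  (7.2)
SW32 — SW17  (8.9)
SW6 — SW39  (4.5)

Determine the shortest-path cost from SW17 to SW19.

6.7

Compare a few routes:
SW17 - SW18 - SW33 - SW8 - SW19: 2.9+2.2+2.6+0.7 = 8.4
SW17 - SW18 - SW12 - SW19: 2.9+4.1+3.6 = 10.6
SW17 - SW7 - SW33 - SW8 - SW19: 2.5+0.9+2.6+0.7 = 6.7
Cheapest is SW17 - SW7 - SW33 - SW8 - SW19 at 6.7.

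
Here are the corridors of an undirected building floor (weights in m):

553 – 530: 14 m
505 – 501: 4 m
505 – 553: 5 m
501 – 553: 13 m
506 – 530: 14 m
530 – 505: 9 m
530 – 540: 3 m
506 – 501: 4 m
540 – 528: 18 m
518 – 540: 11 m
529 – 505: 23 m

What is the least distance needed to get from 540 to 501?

Candidate routes:
540 → 530 → 506 → 501: 3+14+4 = 21
540 → 530 → 505 → 501: 3+9+4 = 16
540 → 530 → 553 → 505 → 501: 3+14+5+4 = 26
Cheapest is 540 → 530 → 505 → 501 at 16 m.

16 m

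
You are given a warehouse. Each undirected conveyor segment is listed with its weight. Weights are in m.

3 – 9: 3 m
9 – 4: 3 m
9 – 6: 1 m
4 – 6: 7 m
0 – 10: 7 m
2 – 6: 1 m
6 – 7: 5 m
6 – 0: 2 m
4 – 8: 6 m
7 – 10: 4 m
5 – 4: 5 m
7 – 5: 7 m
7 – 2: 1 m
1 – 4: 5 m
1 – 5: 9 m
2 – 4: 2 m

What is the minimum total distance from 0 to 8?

Running Dijkstra from 0:
0: 0
6: 2  (via 0)
2: 3  (via 6)
9: 3  (via 6)
7: 4  (via 2)
4: 5  (via 2)
3: 6  (via 9)
10: 7  (via 0)
1: 10  (via 4)
5: 10  (via 4)
8: 11  (via 4)
Shortest route: 0 → 6 → 2 → 4 → 8 = 11 m.

11 m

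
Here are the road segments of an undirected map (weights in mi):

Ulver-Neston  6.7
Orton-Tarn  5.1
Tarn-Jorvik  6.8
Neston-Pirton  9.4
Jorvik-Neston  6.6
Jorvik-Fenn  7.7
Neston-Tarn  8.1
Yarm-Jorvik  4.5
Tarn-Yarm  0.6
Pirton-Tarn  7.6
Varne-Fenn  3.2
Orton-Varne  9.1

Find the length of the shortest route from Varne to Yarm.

14.8 mi

Compare a few routes:
Varne - Fenn - Jorvik - Tarn - Yarm: 3.2+7.7+6.8+0.6 = 18.3
Varne - Fenn - Jorvik - Yarm: 3.2+7.7+4.5 = 15.4
Varne - Orton - Tarn - Yarm: 9.1+5.1+0.6 = 14.8
Varne - Orton - Tarn - Jorvik - Yarm: 9.1+5.1+6.8+4.5 = 25.5
Cheapest is Varne - Orton - Tarn - Yarm at 14.8 mi.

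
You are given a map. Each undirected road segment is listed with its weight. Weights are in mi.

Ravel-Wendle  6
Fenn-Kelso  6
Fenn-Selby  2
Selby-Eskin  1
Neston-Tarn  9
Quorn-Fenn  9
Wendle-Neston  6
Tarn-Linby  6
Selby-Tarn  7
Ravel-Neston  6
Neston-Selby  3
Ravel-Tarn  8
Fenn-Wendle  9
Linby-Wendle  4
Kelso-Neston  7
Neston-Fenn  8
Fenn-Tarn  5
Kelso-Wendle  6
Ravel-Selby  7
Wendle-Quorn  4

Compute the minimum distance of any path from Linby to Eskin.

14 mi

Compare a few routes:
Linby–Wendle–Fenn–Selby–Eskin: 4+9+2+1 = 16
Linby–Tarn–Selby–Eskin: 6+7+1 = 14
Cheapest is Linby–Tarn–Selby–Eskin at 14 mi.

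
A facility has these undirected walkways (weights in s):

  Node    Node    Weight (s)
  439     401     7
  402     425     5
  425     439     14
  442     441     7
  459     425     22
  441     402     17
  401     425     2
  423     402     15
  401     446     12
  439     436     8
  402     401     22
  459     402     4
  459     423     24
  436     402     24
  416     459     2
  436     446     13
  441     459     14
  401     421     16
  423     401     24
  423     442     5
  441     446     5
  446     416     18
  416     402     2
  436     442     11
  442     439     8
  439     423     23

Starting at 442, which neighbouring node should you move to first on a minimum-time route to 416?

Compare a few routes:
442–441–459–416: 7+14+2 = 23
442–423–402–416: 5+15+2 = 22
Cheapest is 442–423–402–416 at 22 s.
So from 442 the first move is to 423.

423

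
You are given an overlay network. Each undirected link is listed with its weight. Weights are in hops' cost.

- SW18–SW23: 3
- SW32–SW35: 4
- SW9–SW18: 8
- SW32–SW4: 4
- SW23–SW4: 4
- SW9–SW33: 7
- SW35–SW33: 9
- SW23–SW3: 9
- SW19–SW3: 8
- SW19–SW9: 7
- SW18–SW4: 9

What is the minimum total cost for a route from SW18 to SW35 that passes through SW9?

24 hops' cost

Best SW18 to SW9: SW18–SW9 costing 8
Shortest SW9→SW35: SW9–SW33–SW35 = 16
Total via SW9: 8 + 16 = 24 hops' cost.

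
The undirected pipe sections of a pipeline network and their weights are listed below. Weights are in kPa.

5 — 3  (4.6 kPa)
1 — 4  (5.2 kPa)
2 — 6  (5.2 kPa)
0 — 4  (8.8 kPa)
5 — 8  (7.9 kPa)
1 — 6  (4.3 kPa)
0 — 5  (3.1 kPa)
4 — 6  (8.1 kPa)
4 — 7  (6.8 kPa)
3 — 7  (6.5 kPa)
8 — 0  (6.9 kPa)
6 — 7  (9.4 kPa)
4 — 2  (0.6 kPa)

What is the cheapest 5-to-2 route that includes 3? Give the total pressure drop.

Best 5 to 3: 5–3 costing 4.6
Shortest 3→2: 3–7–4–2 = 13.9
Total via 3: 4.6 + 13.9 = 18.5 kPa.

18.5 kPa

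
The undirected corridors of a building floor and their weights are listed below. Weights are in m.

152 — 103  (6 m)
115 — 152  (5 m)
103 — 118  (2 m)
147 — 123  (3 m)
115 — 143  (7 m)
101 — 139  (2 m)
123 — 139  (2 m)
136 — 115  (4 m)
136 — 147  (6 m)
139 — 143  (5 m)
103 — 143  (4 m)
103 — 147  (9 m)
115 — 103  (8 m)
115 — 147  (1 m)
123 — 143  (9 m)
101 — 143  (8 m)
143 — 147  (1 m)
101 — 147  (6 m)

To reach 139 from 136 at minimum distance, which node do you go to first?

Compare a few routes:
136–115–147–143–139: 4+1+1+5 = 11
136–147–123–139: 6+3+2 = 11
136–115–147–123–139: 4+1+3+2 = 10
The minimum is 10 m via 136–115–147–123–139.
So from 136 the first move is to 115.

115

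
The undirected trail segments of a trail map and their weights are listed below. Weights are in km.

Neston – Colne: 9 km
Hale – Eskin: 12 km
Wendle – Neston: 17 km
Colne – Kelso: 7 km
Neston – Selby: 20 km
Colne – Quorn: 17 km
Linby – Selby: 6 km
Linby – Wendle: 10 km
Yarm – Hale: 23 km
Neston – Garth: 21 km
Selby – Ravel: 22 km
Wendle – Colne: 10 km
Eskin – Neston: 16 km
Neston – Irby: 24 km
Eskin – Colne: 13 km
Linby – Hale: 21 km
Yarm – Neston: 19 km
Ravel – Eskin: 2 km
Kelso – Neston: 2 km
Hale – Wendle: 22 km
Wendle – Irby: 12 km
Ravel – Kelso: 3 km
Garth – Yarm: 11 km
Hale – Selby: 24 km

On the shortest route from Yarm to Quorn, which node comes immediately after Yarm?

Candidate routes:
Yarm → Neston → Colne → Quorn: 19+9+17 = 45
Yarm → Neston → Kelso → Ravel → Eskin → Colne → Quorn: 19+2+3+2+13+17 = 56
Cheapest is Yarm → Neston → Colne → Quorn at 45 km.
So from Yarm the first move is to Neston.

Neston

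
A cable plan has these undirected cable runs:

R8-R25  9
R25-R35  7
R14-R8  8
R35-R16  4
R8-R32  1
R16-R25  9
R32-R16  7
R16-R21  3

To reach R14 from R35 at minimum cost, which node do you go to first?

Compare a few routes:
R35 → R25 → R8 → R14: 7+9+8 = 24
R35 → R16 → R25 → R8 → R14: 4+9+9+8 = 30
R35 → R16 → R32 → R8 → R14: 4+7+1+8 = 20
The minimum is 20 via R35 → R16 → R32 → R8 → R14.
So from R35 the first move is to R16.

R16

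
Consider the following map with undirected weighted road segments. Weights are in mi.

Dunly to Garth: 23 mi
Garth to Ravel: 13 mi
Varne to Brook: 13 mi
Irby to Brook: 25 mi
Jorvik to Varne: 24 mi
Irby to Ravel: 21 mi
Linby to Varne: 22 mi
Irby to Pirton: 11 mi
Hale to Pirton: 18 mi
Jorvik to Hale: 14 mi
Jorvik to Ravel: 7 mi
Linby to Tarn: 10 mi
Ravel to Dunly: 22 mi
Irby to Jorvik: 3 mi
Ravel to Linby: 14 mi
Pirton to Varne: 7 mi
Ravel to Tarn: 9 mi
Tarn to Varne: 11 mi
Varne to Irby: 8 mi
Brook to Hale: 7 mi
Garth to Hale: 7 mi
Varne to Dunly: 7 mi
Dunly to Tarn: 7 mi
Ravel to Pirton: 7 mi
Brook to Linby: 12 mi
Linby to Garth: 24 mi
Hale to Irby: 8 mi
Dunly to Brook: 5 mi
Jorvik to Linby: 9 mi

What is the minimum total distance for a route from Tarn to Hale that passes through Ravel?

27 mi

Shortest Tarn→Ravel: Tarn → Ravel = 9
Shortest Ravel→Hale: Ravel → Jorvik → Irby → Hale = 18
Total via Ravel: 9 + 18 = 27 mi.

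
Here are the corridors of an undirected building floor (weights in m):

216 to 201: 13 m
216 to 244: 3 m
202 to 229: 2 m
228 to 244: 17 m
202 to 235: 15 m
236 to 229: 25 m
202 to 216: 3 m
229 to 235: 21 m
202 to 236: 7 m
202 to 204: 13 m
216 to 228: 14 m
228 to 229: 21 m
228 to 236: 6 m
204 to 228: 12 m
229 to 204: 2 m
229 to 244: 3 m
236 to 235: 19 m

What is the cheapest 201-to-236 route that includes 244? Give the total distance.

28 m

Best 201 to 244: 201–216–244 costing 16
Best 244 to 236: 244–229–202–236 costing 12
Total via 244: 16 + 12 = 28 m.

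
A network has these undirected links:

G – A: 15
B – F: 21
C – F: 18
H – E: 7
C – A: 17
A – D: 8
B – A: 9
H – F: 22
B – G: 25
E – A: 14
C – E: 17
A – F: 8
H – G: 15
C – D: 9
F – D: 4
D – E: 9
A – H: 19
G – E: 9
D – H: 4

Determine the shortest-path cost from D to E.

9

Compare a few routes:
D–H–E: 4+7 = 11
D–A–E: 8+14 = 22
D–E: 9 = 9
Cheapest is D–E at 9.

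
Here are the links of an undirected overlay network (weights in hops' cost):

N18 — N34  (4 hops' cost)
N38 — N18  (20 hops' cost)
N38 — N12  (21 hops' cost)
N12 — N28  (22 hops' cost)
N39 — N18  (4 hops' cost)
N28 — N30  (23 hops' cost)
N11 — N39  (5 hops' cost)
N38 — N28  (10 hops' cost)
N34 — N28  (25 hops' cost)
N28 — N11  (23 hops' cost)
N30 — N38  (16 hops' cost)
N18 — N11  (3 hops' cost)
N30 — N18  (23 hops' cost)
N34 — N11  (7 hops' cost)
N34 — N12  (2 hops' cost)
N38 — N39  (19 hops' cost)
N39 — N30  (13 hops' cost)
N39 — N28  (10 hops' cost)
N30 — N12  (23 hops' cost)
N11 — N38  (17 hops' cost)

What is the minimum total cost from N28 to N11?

Settle nodes by increasing distance from N28:
N28: 0
N38: 10  (via N28)
N39: 10  (via N28)
N18: 14  (via N39)
N11: 15  (via N39)
Shortest route: N28–N39–N11 = 15 hops' cost.

15 hops' cost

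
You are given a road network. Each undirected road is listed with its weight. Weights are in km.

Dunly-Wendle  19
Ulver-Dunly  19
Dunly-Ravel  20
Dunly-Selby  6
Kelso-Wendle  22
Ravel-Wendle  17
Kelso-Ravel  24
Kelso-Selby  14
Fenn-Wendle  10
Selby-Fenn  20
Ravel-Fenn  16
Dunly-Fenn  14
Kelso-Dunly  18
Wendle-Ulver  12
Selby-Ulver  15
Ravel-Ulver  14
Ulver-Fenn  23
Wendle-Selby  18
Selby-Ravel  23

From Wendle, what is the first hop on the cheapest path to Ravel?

Compare a few routes:
Wendle → Ulver → Ravel: 12+14 = 26
Wendle → Ravel: 17 = 17
Cheapest is Wendle → Ravel at 17 km.
So from Wendle the first move is to Ravel.

Ravel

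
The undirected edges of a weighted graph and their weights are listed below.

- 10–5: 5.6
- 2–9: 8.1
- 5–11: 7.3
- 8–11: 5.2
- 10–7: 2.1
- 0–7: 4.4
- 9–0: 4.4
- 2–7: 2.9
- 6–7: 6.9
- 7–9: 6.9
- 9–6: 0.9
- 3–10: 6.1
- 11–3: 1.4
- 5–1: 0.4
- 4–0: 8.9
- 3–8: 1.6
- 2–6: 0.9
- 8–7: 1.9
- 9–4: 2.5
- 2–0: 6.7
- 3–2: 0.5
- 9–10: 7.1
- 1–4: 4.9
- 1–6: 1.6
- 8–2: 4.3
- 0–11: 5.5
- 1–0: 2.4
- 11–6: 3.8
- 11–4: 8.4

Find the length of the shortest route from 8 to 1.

Running Dijkstra from 8:
8: 0
3: 1.6  (via 8)
7: 1.9  (via 8)
2: 2.1  (via 3)
6: 3  (via 2)
11: 3  (via 3)
9: 3.9  (via 6)
10: 4  (via 7)
1: 4.6  (via 6)
Shortest route: 8 → 3 → 2 → 6 → 1 = 4.6.

4.6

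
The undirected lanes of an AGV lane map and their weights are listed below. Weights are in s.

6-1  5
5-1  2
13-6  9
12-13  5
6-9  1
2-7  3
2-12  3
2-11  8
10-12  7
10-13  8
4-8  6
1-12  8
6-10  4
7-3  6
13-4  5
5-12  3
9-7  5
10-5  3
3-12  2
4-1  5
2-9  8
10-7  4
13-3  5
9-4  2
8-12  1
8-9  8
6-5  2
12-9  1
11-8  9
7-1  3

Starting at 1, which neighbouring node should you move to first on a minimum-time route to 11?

7

Compare a few routes:
1 - 5 - 12 - 2 - 11: 2+3+3+8 = 16
1 - 7 - 2 - 11: 3+3+8 = 14
1 - 5 - 6 - 9 - 12 - 8 - 11: 2+2+1+1+1+9 = 16
1 - 5 - 12 - 8 - 11: 2+3+1+9 = 15
Cheapest is 1 - 7 - 2 - 11 at 14 s.
So from 1 the first move is to 7.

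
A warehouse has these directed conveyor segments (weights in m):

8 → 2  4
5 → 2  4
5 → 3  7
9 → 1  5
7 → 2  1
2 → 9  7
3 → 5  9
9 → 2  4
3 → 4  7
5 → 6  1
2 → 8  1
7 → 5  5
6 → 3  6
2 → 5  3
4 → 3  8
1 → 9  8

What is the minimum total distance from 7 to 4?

18 m

Compare a few routes:
7 → 5 → 6 → 3 → 4: 5+1+6+7 = 19
7 → 5 → 3 → 4: 5+7+7 = 19
7 → 2 → 5 → 3 → 4: 1+3+7+7 = 18
Cheapest is 7 → 2 → 5 → 3 → 4 at 18 m.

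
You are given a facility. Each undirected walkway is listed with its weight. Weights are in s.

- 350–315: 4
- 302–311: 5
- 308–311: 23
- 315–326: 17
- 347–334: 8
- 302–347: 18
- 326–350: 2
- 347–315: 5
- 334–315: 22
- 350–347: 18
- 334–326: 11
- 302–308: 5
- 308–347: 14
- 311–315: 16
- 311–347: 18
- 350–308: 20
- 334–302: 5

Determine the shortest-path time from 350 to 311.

Settle nodes by increasing distance from 350:
350: 0
326: 2  (via 350)
315: 4  (via 350)
347: 9  (via 315)
334: 13  (via 326)
302: 18  (via 334)
308: 20  (via 350)
311: 20  (via 315)
Shortest route: 350 → 315 → 311 = 20 s.

20 s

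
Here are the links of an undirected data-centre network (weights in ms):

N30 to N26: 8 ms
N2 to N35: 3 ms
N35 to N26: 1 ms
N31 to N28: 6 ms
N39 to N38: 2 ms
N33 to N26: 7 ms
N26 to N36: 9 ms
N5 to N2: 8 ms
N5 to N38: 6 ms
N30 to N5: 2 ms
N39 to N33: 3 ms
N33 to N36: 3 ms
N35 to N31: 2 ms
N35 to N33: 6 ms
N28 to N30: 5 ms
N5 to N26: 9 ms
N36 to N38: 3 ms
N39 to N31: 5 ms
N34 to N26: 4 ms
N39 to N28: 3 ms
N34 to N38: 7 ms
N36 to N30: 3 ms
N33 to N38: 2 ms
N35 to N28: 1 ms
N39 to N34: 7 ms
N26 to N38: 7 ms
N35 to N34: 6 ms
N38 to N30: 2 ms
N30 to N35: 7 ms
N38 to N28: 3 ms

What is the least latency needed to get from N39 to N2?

Settle nodes by increasing distance from N39:
N39: 0
N38: 2  (via N39)
N33: 3  (via N39)
N28: 3  (via N39)
N35: 4  (via N28)
N30: 4  (via N38)
N26: 5  (via N35)
N36: 5  (via N38)
N31: 5  (via N39)
N5: 6  (via N30)
N2: 7  (via N35)
Shortest route: N39–N28–N35–N2 = 7 ms.

7 ms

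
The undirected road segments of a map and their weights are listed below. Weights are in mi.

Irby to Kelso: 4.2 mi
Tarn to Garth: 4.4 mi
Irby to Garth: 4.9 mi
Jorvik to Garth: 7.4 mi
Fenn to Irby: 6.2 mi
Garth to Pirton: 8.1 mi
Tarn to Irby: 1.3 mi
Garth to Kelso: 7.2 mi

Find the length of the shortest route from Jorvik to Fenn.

Candidate routes:
Jorvik - Garth - Irby - Fenn: 7.4+4.9+6.2 = 18.5
Jorvik - Garth - Kelso - Irby - Fenn: 7.4+7.2+4.2+6.2 = 25
Jorvik - Garth - Tarn - Irby - Fenn: 7.4+4.4+1.3+6.2 = 19.3
Cheapest is Jorvik - Garth - Irby - Fenn at 18.5 mi.

18.5 mi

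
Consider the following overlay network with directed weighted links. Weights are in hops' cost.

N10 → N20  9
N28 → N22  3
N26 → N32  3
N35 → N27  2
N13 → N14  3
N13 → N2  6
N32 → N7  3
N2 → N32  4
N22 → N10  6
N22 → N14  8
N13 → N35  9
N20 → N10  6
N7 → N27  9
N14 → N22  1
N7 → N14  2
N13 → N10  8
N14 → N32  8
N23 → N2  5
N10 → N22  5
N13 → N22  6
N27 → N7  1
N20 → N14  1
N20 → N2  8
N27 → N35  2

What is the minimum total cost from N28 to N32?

19 hops' cost

Running Dijkstra from N28:
N28: 0
N22: 3  (via N28)
N10: 9  (via N22)
N14: 11  (via N22)
N20: 18  (via N10)
N32: 19  (via N14)
Shortest route: N28–N22–N14–N32 = 19 hops' cost.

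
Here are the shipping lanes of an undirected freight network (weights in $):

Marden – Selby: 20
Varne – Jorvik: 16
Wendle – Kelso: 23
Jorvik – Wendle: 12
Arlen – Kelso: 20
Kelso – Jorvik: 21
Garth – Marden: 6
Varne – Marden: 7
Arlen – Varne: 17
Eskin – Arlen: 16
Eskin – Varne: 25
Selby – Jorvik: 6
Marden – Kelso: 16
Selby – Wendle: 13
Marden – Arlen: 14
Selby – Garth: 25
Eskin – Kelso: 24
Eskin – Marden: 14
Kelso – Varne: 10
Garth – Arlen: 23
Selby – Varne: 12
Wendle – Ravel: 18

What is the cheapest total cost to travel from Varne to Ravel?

$43

Running Dijkstra from Varne:
Varne: 0
Marden: 7  (via Varne)
Kelso: 10  (via Varne)
Selby: 12  (via Varne)
Garth: 13  (via Marden)
Jorvik: 16  (via Varne)
Arlen: 17  (via Varne)
Eskin: 21  (via Marden)
Wendle: 25  (via Selby)
Ravel: 43  (via Wendle)
Shortest route: Varne → Selby → Wendle → Ravel = $43.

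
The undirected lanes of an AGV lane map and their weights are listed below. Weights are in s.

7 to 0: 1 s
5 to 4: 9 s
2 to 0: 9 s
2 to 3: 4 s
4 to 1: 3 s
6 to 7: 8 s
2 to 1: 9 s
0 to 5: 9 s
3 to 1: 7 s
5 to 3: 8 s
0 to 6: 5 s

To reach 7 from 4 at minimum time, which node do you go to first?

Enumerating some paths:
4 - 5 - 0 - 7: 9+9+1 = 19
4 - 1 - 2 - 0 - 7: 3+9+9+1 = 22
4 - 1 - 3 - 2 - 0 - 7: 3+7+4+9+1 = 24
The minimum is 19 s via 4 - 5 - 0 - 7.
So from 4 the first move is to 5.

5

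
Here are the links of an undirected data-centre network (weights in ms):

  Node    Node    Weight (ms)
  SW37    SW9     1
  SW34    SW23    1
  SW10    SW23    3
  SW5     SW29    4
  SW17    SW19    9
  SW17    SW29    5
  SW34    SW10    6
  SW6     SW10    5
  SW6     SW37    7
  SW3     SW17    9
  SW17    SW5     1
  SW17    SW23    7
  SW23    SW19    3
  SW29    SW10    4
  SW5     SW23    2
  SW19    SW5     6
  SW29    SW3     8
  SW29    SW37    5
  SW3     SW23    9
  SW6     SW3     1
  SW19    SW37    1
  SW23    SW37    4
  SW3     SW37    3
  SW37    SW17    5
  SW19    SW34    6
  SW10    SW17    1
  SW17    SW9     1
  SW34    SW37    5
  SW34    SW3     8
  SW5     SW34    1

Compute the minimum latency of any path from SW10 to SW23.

Enumerating some paths:
SW10–SW17–SW5–SW34–SW23: 1+1+1+1 = 4
SW10–SW34–SW23: 6+1 = 7
SW10–SW17–SW5–SW23: 1+1+2 = 4
SW10–SW23: 3 = 3
Cheapest is SW10–SW23 at 3 ms.

3 ms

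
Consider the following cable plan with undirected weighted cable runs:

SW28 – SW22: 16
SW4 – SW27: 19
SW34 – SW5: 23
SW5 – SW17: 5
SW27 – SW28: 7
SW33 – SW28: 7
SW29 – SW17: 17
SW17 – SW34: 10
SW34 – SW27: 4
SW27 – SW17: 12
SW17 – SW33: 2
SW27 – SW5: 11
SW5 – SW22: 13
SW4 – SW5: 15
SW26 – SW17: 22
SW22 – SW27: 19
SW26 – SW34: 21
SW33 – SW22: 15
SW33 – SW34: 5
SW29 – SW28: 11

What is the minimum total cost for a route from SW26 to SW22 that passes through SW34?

41

Best SW26 to SW34: SW26–SW34 costing 21
Best SW34 to SW22: SW34–SW33–SW22 costing 20
Total via SW34: 21 + 20 = 41.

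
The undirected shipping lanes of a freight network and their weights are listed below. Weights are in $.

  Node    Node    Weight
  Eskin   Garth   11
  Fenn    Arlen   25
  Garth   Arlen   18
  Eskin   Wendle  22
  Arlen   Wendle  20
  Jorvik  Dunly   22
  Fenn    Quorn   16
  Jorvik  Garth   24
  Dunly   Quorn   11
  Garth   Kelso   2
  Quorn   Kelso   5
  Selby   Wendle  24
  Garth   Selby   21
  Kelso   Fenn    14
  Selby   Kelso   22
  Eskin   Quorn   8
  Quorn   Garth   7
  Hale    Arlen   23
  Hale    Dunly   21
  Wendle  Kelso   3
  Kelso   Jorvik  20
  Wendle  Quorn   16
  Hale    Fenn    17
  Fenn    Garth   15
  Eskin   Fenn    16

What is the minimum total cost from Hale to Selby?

$53

Compare a few routes:
Hale → Fenn → Garth → Kelso → Selby: 17+15+2+22 = 56
Hale → Fenn → Kelso → Selby: 17+14+22 = 53
Hale → Fenn → Kelso → Garth → Selby: 17+14+2+21 = 54
Cheapest is Hale → Fenn → Kelso → Selby at $53.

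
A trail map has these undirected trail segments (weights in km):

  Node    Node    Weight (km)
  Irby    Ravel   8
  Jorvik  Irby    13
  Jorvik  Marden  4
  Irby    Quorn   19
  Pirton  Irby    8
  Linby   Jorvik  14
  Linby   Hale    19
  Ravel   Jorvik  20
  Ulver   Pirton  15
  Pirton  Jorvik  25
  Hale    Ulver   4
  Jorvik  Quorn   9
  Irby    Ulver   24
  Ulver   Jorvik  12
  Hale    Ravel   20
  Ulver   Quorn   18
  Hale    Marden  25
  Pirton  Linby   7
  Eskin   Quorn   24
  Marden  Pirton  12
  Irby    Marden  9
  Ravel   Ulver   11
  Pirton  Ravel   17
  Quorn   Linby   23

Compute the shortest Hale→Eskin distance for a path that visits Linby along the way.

66 km

Shortest Hale→Linby: Hale → Linby = 19
Best Linby to Eskin: Linby → Quorn → Eskin costing 47
Total via Linby: 19 + 47 = 66 km.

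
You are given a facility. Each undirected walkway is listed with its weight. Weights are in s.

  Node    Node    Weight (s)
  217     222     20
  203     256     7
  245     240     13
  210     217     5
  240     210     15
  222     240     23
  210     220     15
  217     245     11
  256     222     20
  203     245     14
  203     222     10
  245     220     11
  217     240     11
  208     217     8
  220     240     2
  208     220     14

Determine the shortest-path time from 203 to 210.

Shortest distances from 203:
203: 0
256: 7  (via 203)
222: 10  (via 203)
245: 14  (via 203)
217: 25  (via 245)
220: 25  (via 245)
240: 27  (via 245)
210: 30  (via 217)
Shortest route: 203 → 245 → 217 → 210 = 30 s.

30 s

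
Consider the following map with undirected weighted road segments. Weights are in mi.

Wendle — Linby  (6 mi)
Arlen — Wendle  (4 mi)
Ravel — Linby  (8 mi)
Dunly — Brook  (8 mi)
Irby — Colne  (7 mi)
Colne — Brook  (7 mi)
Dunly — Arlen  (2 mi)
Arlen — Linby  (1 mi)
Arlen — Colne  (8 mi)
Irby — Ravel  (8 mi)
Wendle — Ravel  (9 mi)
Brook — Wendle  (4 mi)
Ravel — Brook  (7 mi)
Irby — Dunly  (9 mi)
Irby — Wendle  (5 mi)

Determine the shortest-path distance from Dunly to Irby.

9 mi

Settle nodes by increasing distance from Dunly:
Dunly: 0
Arlen: 2  (via Dunly)
Linby: 3  (via Arlen)
Wendle: 6  (via Arlen)
Brook: 8  (via Dunly)
Irby: 9  (via Dunly)
Shortest route: Dunly → Irby = 9 mi.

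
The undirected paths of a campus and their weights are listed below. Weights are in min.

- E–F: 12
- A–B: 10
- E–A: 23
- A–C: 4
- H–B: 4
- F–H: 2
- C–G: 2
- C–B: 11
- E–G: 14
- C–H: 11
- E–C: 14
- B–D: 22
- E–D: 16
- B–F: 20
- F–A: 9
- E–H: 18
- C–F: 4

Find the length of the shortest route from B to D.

Settle nodes by increasing distance from B:
B: 0
H: 4  (via B)
F: 6  (via H)
A: 10  (via B)
C: 10  (via F)
G: 12  (via C)
E: 18  (via F)
D: 22  (via B)
Shortest route: B → D = 22 min.

22 min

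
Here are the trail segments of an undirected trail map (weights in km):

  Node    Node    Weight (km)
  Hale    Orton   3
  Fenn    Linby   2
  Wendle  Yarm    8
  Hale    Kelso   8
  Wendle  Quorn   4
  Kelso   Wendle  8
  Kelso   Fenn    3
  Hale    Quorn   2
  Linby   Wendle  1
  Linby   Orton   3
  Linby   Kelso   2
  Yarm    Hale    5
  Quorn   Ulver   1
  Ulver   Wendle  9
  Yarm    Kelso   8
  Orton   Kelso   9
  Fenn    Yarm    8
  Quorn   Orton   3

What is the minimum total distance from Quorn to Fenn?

7 km

Enumerating some paths:
Quorn - Wendle - Linby - Fenn: 4+1+2 = 7
Quorn - Orton - Linby - Fenn: 3+3+2 = 8
Quorn - Wendle - Linby - Kelso - Fenn: 4+1+2+3 = 10
Cheapest is Quorn - Wendle - Linby - Fenn at 7 km.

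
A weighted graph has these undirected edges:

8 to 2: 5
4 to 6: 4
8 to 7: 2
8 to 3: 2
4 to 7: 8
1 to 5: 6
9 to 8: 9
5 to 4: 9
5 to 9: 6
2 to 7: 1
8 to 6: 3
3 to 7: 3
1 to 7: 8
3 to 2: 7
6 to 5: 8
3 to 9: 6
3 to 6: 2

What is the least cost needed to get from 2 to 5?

Compare a few routes:
2–7–1–5: 1+8+6 = 15
2–7–8–3–6–5: 1+2+2+2+8 = 15
2–7–8–6–5: 1+2+3+8 = 14
2–8–6–5: 5+3+8 = 16
The minimum is 14 via 2–7–8–6–5.

14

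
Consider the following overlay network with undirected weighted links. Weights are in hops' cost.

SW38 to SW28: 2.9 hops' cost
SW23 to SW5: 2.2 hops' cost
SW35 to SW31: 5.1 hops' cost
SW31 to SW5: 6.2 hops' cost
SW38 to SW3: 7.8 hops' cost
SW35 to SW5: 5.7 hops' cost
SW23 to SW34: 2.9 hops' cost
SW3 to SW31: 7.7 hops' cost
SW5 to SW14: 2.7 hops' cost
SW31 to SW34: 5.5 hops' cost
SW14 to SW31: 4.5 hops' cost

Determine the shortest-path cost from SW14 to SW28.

22.9 hops' cost

Enumerating some paths:
SW14 → SW5 → SW31 → SW3 → SW38 → SW28: 2.7+6.2+7.7+7.8+2.9 = 27.3
SW14 → SW5 → SW23 → SW34 → SW31 → SW3 → SW38 → SW28: 2.7+2.2+2.9+5.5+7.7+7.8+2.9 = 31.7
SW14 → SW31 → SW3 → SW38 → SW28: 4.5+7.7+7.8+2.9 = 22.9
SW14 → SW5 → SW35 → SW31 → SW3 → SW38 → SW28: 2.7+5.7+5.1+7.7+7.8+2.9 = 31.9
The minimum is 22.9 hops' cost via SW14 → SW31 → SW3 → SW38 → SW28.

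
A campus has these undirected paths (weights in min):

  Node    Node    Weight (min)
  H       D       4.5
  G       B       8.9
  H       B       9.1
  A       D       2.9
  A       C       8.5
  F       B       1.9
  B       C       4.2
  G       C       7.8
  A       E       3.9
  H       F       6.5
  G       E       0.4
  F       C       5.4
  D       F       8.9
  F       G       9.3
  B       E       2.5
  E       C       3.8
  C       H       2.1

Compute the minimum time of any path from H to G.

6.3 min

Shortest distances from H:
H: 0
C: 2.1  (via H)
D: 4.5  (via H)
E: 5.9  (via C)
B: 6.3  (via C)
G: 6.3  (via E)
Shortest route: H → C → E → G = 6.3 min.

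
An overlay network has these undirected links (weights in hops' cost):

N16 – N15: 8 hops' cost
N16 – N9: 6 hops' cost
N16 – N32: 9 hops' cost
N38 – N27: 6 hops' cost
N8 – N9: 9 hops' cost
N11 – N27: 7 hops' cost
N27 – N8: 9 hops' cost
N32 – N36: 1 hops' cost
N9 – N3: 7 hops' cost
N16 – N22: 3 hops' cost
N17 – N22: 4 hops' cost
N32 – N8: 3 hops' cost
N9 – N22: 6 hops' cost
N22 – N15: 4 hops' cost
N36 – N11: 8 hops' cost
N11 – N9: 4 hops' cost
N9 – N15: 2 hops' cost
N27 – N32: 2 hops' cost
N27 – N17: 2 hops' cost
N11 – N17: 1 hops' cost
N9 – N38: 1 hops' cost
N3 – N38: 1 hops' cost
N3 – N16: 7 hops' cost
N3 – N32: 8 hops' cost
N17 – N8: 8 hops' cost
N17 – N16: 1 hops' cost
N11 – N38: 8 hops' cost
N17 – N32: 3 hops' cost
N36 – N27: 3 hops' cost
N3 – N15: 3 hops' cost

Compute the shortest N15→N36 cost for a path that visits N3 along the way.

Shortest N15→N3: N15–N3 = 3
Best N3 to N36: N3–N32–N36 costing 9
Total via N3: 3 + 9 = 12 hops' cost.

12 hops' cost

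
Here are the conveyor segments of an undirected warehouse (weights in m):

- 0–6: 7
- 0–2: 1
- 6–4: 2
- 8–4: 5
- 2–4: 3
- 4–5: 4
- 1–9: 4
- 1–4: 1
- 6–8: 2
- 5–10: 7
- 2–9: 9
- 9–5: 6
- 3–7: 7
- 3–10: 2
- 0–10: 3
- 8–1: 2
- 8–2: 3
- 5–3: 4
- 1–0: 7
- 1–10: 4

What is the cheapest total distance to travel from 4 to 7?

14 m

Running Dijkstra from 4:
4: 0
1: 1  (via 4)
6: 2  (via 4)
2: 3  (via 4)
8: 3  (via 1)
0: 4  (via 2)
5: 4  (via 4)
9: 5  (via 1)
10: 5  (via 1)
3: 7  (via 10)
7: 14  (via 3)
Shortest route: 4–1–10–3–7 = 14 m.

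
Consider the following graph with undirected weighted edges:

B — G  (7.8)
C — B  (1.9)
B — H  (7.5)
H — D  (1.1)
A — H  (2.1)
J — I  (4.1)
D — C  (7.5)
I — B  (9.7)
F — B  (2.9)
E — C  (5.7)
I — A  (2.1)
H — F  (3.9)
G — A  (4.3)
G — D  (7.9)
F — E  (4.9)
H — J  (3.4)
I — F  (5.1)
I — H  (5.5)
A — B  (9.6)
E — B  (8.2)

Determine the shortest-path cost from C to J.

12

Enumerating some paths:
C - B - H - J: 1.9+7.5+3.4 = 12.8
C - D - H - J: 7.5+1.1+3.4 = 12
C - B - F - H - J: 1.9+2.9+3.9+3.4 = 12.1
Cheapest is C - D - H - J at 12.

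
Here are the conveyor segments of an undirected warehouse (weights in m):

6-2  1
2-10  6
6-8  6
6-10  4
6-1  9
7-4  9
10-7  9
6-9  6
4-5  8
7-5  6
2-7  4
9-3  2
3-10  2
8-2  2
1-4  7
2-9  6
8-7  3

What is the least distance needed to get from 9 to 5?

16 m

Shortest distances from 9:
9: 0
3: 2  (via 9)
10: 4  (via 3)
2: 6  (via 9)
6: 6  (via 9)
8: 8  (via 2)
7: 10  (via 2)
1: 15  (via 6)
5: 16  (via 7)
Shortest route: 9–2–7–5 = 16 m.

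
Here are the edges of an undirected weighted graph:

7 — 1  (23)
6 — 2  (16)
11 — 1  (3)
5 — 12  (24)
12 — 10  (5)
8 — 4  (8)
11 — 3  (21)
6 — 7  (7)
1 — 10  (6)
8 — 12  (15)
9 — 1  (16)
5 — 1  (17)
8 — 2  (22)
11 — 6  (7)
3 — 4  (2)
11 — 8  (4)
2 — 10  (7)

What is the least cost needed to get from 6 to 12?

Compare a few routes:
6–2–10–12: 16+7+5 = 28
6–11–1–10–12: 7+3+6+5 = 21
6–11–8–12: 7+4+15 = 26
6–7–1–10–12: 7+23+6+5 = 41
Cheapest is 6–11–1–10–12 at 21.

21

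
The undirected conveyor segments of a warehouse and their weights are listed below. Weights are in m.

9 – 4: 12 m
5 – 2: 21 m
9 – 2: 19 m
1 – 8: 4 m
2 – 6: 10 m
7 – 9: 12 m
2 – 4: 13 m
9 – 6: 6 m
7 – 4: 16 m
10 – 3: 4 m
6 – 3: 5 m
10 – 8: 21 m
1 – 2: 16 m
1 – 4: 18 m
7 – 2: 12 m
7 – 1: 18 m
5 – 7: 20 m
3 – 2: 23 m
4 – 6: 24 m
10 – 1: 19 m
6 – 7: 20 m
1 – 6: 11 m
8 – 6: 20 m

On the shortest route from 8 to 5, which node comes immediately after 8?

Compare a few routes:
8 → 1 → 7 → 5: 4+18+20 = 42
8 → 1 → 2 → 5: 4+16+21 = 41
8 → 6 → 2 → 5: 20+10+21 = 51
8 → 1 → 6 → 2 → 5: 4+11+10+21 = 46
The minimum is 41 m via 8 → 1 → 2 → 5.
So from 8 the first move is to 1.

1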